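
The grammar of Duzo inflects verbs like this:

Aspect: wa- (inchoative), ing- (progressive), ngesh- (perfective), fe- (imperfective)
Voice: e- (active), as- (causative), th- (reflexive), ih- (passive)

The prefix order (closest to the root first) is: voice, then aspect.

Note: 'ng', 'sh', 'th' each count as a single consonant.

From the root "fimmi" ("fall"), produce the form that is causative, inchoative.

Attach voice causative as- → asfimmi.
Attach aspect inchoative wa- → waasfimmi.

waasfimmi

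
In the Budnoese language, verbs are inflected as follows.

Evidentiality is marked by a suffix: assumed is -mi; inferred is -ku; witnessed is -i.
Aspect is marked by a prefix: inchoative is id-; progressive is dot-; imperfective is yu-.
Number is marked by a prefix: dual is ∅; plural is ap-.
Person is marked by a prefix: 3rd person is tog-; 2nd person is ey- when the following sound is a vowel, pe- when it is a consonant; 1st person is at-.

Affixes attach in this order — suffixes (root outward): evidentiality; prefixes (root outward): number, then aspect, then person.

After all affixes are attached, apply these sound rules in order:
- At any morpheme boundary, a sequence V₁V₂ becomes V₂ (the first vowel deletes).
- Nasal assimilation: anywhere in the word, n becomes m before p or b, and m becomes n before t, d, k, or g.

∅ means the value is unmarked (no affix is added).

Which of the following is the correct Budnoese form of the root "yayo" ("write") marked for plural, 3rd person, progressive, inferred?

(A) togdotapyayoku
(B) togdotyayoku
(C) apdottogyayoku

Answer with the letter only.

Attach number plural ap- → apyayo.
Attach aspect progressive dot- → dotapyayo.
Attach evidentiality inferred -ku → dotapyayoku.
Attach person 3rd person tog- → togdotapyayoku.
Vowel deletion: no change.
Nasal assimilation: no change.
So the correct form is togdotapyayoku, option (A).
(B) togdotyayoku is wrong: it uses dual instead of plural for number.
(C) apdottogyayoku is wrong: it has the affixes in the wrong order.

A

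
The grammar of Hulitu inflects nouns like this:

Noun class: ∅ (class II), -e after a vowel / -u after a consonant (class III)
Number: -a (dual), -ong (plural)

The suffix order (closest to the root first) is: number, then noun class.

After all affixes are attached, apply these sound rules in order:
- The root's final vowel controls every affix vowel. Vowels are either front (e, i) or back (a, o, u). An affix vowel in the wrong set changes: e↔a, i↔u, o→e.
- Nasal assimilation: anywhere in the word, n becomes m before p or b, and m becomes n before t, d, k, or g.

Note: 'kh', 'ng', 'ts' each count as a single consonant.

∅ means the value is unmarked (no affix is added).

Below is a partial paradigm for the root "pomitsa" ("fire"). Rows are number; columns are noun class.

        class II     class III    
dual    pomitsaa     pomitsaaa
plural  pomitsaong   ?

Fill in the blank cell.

pomitsaongu

Attach number plural -ong → pomitsaong.
Attach noun class class III -u (after consonant 'ng') → pomitsaongu.
Vowel harmony: no change.
Nasal assimilation: no change.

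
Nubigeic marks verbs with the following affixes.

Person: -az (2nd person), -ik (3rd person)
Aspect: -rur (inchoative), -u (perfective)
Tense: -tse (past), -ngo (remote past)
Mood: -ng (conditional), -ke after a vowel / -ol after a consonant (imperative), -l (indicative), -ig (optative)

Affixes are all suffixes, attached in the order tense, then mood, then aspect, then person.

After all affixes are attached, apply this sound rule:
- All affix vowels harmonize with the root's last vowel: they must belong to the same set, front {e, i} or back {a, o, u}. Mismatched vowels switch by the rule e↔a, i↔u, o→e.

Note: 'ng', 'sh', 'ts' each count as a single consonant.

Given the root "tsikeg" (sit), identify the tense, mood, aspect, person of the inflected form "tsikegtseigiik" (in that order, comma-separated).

past, optative, perfective, 3rd person

Segment: tsikeg-tse-ig-u-ik.
tense: -tse → past.
mood: -ig → optative.
aspect: -u → perfective.
person: -ik → 3rd person.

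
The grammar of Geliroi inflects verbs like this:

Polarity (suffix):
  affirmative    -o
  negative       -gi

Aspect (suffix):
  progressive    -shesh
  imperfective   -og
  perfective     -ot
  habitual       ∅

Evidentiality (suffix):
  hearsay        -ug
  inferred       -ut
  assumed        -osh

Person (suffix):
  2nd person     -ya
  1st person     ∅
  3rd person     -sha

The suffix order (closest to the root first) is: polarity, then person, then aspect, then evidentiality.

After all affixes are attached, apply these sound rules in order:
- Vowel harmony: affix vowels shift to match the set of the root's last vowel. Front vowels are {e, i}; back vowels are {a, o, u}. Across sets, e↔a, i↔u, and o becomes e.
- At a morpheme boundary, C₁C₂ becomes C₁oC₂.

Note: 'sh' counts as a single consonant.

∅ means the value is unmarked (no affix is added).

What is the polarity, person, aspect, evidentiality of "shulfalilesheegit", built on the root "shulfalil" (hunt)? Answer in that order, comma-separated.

Segment: shulfalil-o-sha-og-ut.
polarity: -o → affirmative.
person: -sha → 3rd person.
aspect: -og → imperfective.
evidentiality: -ut → inferred.

affirmative, 3rd person, imperfective, inferred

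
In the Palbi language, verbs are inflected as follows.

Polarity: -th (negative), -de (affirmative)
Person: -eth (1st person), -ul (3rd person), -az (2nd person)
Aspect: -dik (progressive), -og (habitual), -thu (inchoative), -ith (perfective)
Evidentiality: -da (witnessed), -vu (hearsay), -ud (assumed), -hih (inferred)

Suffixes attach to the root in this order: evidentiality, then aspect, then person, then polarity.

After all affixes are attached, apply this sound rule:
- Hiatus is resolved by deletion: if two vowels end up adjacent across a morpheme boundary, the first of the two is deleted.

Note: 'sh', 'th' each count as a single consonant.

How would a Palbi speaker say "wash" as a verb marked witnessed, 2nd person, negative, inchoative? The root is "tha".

thadathazth

Attach evidentiality witnessed -da → thada.
Attach aspect inchoative -thu → thadathu.
Attach person 2nd person -az → thadathuaz.
Attach polarity negative -th → thadathuazth.
Apply vowel deletion: thadathuazth → thadathazth.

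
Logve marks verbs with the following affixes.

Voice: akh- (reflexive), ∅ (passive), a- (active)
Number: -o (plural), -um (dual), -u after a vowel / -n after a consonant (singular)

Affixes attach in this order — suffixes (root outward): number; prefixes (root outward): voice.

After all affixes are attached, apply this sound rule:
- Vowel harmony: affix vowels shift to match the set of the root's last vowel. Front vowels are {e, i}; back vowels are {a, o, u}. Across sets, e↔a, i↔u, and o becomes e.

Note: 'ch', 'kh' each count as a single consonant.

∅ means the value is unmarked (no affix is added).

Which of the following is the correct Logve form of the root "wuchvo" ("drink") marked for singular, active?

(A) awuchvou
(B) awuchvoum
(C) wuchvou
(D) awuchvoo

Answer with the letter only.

A

Attach number singular -u (after vowel 'o') → wuchvou.
Attach voice active a- → awuchvou.
Vowel harmony: no change.
So the correct form is awuchvou, option (A).
(C) wuchvou is wrong: it uses passive instead of active for voice.
(D) awuchvoo is wrong: it uses plural instead of singular for number.
(B) awuchvoum is wrong: it uses dual instead of singular for number.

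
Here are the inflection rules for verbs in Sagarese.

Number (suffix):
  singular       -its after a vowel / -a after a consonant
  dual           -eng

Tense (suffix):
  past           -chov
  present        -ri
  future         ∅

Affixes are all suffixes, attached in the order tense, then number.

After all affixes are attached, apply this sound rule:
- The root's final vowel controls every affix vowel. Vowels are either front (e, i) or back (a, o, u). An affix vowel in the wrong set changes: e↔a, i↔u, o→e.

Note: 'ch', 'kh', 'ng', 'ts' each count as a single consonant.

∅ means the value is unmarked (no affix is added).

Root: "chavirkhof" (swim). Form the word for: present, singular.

chavirkhofruuts

Attach tense present -ri → chavirkhofri.
Attach number singular -its (after vowel 'i') → chavirkhofriits.
Apply vowel harmony: chavirkhofriits → chavirkhofruuts.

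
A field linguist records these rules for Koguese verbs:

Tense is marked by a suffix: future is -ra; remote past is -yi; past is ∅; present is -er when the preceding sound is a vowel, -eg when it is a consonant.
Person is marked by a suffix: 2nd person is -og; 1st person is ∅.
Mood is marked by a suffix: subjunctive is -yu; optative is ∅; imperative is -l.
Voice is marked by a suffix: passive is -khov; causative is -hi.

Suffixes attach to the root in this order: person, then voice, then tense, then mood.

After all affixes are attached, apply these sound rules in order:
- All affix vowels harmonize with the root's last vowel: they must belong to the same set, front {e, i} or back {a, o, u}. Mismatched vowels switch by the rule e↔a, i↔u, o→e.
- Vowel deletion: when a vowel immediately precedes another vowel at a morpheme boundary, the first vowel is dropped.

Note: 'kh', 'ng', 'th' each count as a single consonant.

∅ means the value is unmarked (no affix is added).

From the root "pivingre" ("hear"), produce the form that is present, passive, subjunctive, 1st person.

person = 1st person: zero marking, form stays pivingre.
Attach voice passive -khov → pivingrekhov.
Attach tense present -eg (after consonant 'v') → pivingrekhoveg.
Attach mood subjunctive -yu → pivingrekhovegyu.
Apply vowel harmony: pivingrekhovegyu → pivingrekhevegyi.
Vowel deletion: no change.

pivingrekhevegyi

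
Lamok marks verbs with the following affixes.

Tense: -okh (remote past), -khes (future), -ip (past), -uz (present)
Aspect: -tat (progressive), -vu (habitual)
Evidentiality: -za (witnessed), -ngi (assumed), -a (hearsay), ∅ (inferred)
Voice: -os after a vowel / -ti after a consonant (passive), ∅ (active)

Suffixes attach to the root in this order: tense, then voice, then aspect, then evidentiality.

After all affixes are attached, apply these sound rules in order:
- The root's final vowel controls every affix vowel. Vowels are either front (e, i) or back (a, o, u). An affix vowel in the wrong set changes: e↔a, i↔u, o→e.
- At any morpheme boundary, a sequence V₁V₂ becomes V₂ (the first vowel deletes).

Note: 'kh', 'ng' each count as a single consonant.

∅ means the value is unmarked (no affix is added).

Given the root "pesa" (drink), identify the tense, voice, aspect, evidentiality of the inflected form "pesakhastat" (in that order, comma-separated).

Segment: pesa-khes-tat.
tense: -khes → future.
voice: ∅ → active.
aspect: -tat → progressive.
evidentiality: ∅ → inferred.

future, active, progressive, inferred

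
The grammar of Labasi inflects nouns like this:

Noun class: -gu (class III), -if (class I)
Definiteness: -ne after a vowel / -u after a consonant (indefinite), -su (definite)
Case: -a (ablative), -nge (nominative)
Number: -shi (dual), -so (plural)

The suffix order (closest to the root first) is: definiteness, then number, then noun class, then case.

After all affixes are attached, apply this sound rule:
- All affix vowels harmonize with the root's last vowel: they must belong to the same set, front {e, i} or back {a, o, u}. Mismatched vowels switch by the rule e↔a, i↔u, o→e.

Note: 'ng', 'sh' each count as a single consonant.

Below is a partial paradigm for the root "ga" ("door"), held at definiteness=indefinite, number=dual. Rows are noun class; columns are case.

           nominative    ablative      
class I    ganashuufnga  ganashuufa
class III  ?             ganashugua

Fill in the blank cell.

Attach definiteness indefinite -ne (after vowel 'a') → gane.
Attach number dual -shi → ganeshi.
Attach noun class class III -gu → ganeshigu.
Attach case nominative -nge → ganeshigunge.
Apply vowel harmony: ganeshigunge → ganashugunga.

ganashugunga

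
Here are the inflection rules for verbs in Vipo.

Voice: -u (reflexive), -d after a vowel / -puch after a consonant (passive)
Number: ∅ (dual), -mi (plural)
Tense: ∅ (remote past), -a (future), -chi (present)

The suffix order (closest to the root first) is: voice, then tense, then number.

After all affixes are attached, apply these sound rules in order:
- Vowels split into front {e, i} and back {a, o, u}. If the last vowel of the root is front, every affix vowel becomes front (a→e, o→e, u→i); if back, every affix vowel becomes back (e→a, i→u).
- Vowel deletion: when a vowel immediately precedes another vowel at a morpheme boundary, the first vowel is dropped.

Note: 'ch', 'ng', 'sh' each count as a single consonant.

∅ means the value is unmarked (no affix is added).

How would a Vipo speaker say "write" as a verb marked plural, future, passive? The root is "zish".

zishpichemi

Attach voice passive -puch (after consonant 'sh') → zishpuch.
Attach tense future -a → zishpucha.
Attach number plural -mi → zishpuchami.
Apply vowel harmony: zishpuchami → zishpichemi.
Vowel deletion: no change.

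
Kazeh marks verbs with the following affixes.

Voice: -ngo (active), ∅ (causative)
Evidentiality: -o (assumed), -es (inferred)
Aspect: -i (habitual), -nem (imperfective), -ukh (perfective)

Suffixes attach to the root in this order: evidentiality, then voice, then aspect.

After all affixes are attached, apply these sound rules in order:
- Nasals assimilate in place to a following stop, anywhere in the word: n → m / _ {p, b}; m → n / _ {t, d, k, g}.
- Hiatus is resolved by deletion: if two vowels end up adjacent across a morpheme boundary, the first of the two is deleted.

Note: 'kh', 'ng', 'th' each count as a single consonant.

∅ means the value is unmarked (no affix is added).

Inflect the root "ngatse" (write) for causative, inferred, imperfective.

Attach evidentiality inferred -es → ngatsees.
voice = causative: zero marking, form stays ngatsees.
Attach aspect imperfective -nem → ngatseesnem.
Nasal assimilation: no change.
Apply vowel deletion: ngatseesnem → ngatsesnem.

ngatsesnem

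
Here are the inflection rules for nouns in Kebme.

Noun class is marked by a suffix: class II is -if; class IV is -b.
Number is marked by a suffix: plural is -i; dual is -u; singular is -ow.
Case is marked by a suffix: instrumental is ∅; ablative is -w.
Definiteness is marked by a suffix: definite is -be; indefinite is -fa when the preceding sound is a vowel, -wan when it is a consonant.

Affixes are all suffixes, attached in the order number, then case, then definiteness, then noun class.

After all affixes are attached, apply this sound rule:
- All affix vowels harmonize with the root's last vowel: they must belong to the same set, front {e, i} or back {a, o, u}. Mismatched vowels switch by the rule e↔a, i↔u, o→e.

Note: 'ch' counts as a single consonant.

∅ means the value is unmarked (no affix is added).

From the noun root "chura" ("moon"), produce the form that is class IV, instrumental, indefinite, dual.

Attach number dual -u → churau.
case = instrumental: zero marking, form stays churau.
Attach definiteness indefinite -fa (after vowel 'u') → churaufa.
Attach noun class class IV -b → churaufab.
Vowel harmony: no change.

churaufab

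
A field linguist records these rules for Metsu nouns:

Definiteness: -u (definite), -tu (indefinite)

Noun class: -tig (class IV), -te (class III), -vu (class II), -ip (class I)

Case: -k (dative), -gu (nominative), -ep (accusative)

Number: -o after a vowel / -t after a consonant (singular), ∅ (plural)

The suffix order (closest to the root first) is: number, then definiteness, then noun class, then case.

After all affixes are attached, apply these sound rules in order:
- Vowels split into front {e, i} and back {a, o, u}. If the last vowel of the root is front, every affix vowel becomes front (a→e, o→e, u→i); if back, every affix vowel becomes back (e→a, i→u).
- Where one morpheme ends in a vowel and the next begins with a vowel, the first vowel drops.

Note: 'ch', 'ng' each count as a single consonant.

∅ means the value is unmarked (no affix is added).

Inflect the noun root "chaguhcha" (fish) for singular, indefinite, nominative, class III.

chaguhchotutagu

Attach number singular -o (after vowel 'a') → chaguhchao.
Attach definiteness indefinite -tu → chaguhchaotu.
Attach noun class class III -te → chaguhchaotute.
Attach case nominative -gu → chaguhchaotutegu.
Apply vowel harmony: chaguhchaotutegu → chaguhchaotutagu.
Apply vowel deletion: chaguhchaotutagu → chaguhchotutagu.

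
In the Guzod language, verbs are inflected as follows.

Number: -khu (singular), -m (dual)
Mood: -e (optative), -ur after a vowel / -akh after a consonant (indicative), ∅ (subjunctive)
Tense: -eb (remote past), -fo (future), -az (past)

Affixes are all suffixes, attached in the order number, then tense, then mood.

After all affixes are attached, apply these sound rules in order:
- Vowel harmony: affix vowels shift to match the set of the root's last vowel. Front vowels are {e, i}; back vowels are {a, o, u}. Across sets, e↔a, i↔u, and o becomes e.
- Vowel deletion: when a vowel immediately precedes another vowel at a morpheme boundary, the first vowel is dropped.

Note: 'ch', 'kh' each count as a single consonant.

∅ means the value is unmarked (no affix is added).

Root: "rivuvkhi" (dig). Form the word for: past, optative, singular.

Attach number singular -khu → rivuvkhikhu.
Attach tense past -az → rivuvkhikhuaz.
Attach mood optative -e → rivuvkhikhuaze.
Apply vowel harmony: rivuvkhikhuaze → rivuvkhikhieze.
Apply vowel deletion: rivuvkhikhieze → rivuvkhikheze.

rivuvkhikheze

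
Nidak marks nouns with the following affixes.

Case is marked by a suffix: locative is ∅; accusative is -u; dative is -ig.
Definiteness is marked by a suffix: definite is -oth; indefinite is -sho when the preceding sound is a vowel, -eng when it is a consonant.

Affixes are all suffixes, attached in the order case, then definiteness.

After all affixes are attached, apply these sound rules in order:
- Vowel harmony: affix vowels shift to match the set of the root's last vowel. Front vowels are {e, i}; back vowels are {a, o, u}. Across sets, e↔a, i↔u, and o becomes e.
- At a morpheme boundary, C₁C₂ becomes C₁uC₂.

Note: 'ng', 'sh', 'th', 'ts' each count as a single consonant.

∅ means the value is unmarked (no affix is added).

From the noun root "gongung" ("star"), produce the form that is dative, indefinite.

Attach case dative -ig → gongungig.
Attach definiteness indefinite -eng (after consonant 'g') → gongungigeng.
Apply vowel harmony: gongungigeng → gongungugang.
Epenthesis: no change.

gongungugang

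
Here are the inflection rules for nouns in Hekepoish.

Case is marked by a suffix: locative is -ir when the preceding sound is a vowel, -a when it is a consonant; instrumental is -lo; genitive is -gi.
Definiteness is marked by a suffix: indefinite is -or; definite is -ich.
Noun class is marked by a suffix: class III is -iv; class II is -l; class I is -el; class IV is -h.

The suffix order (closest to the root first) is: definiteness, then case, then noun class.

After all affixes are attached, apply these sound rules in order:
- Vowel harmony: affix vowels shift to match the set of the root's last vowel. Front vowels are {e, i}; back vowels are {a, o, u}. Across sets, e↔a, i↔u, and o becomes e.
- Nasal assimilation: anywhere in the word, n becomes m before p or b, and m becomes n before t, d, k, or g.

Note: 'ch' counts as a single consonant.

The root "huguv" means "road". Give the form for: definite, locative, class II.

huguvuchal

Attach definiteness definite -ich → huguvich.
Attach case locative -a (after consonant 'ch') → huguvicha.
Attach noun class class II -l → huguvichal.
Apply vowel harmony: huguvichal → huguvuchal.
Nasal assimilation: no change.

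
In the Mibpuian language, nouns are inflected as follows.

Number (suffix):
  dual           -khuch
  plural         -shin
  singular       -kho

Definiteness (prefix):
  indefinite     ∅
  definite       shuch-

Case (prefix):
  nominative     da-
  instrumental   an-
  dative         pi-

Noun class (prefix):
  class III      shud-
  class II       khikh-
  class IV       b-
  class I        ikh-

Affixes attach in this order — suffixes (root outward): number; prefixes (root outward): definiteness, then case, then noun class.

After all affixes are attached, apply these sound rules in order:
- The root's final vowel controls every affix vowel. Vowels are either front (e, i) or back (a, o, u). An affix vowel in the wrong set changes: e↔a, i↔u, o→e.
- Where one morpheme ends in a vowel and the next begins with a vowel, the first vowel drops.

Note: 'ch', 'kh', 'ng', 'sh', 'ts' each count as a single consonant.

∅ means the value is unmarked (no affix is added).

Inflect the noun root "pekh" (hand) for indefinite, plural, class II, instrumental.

definiteness = indefinite: zero marking, form stays pekh.
Attach case instrumental an- → anpekh.
Attach noun class class II khikh- → khikhanpekh.
Attach number plural -shin → khikhanpekhshin.
Apply vowel harmony: khikhanpekhshin → khikhenpekhshin.
Vowel deletion: no change.

khikhenpekhshin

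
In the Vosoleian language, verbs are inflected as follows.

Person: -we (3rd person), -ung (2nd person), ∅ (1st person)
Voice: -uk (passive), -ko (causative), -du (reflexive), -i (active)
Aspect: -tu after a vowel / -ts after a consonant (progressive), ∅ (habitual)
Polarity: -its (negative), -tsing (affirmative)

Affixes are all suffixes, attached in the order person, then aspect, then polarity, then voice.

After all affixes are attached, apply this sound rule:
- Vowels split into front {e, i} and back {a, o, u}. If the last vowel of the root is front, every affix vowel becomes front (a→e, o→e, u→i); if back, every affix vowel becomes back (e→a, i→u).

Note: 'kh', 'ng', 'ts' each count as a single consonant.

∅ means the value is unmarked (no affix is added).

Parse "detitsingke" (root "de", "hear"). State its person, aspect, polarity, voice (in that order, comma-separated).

1st person, progressive, affirmative, causative

Segment: de-tu-tsing-ko.
person: ∅ → 1st person.
aspect: -tu/ts → progressive.
polarity: -tsing → affirmative.
voice: -ko → causative.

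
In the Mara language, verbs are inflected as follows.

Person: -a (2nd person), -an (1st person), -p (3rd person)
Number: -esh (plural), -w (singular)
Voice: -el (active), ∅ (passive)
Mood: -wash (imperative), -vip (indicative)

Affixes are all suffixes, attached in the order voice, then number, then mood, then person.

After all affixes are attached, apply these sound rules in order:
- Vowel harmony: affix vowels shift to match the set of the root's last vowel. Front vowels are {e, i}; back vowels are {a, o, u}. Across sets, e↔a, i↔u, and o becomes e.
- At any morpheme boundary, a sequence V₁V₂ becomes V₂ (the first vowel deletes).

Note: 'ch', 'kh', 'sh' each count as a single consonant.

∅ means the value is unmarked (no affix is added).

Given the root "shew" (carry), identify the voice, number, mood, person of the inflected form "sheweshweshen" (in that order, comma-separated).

Segment: shew-esh-wash-an.
voice: ∅ → passive.
number: -esh → plural.
mood: -wash → imperative.
person: -an → 1st person.

passive, plural, imperative, 1st person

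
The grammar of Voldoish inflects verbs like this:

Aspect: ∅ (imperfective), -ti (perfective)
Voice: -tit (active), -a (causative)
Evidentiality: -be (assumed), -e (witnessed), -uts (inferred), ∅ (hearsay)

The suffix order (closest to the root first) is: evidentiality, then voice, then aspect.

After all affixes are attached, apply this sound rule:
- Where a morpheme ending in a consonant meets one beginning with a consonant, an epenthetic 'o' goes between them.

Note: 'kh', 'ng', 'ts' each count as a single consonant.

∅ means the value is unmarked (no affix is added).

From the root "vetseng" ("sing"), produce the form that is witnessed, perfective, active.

Attach evidentiality witnessed -e → vetsenge.
Attach voice active -tit → vetsengetit.
Attach aspect perfective -ti → vetsengetitti.
Apply epenthesis: vetsengetitti → vetsengetitoti.

vetsengetitoti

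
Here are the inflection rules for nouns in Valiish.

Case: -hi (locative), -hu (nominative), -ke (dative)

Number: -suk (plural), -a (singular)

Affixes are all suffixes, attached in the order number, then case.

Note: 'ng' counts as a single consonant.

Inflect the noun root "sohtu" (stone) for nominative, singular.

sohtuahu

Attach number singular -a → sohtua.
Attach case nominative -hu → sohtuahu.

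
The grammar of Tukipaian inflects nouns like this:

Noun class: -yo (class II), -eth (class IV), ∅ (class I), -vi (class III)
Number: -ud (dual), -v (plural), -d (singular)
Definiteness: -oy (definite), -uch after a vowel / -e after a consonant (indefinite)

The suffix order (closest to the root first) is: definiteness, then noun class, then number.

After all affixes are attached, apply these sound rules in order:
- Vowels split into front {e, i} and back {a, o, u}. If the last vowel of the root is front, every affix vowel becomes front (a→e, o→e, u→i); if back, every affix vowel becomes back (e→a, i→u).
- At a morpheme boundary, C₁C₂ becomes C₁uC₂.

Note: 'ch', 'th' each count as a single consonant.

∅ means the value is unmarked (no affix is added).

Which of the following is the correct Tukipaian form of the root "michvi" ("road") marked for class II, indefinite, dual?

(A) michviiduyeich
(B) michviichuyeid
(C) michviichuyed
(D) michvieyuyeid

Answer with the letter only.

B

Attach definiteness indefinite -uch (after vowel 'i') → michviuch.
Attach noun class class II -yo → michviuchyo.
Attach number dual -ud → michviuchyoud.
Apply vowel harmony: michviuchyoud → michviichyeid.
Apply epenthesis: michviichyeid → michviichuyeid.
So the correct form is michviichuyeid, option (B).
(D) michvieyuyeid is wrong: it uses definite instead of indefinite for definiteness.
(C) michviichuyed is wrong: it uses singular instead of dual for number.
(A) michviiduyeich is wrong: it has the affixes in the wrong order.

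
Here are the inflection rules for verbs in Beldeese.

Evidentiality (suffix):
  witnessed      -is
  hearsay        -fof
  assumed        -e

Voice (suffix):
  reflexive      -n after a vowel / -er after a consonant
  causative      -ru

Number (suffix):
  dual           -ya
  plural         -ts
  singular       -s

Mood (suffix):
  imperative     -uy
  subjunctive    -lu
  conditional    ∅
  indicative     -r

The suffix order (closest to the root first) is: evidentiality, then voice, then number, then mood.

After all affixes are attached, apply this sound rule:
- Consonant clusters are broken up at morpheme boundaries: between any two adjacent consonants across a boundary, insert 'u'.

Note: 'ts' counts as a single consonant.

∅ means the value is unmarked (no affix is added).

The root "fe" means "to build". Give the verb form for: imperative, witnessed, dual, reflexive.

Attach evidentiality witnessed -is → feis.
Attach voice reflexive -er (after consonant 's') → feiser.
Attach number dual -ya → feiserya.
Attach mood imperative -uy → feiseryauy.
Apply epenthesis: feiseryauy → feiseruyauy.

feiseruyauy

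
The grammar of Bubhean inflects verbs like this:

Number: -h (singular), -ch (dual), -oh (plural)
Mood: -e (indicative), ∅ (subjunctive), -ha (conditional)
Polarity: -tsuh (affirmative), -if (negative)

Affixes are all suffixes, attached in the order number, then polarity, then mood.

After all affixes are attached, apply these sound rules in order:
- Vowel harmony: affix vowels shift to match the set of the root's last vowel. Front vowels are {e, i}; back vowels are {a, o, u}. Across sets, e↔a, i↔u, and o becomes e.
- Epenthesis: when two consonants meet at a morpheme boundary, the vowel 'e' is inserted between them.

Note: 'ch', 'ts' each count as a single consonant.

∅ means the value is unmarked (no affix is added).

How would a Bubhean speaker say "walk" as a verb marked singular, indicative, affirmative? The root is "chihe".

chihehetsihe

Attach number singular -h → chiheh.
Attach polarity affirmative -tsuh → chihehtsuh.
Attach mood indicative -e → chihehtsuhe.
Apply vowel harmony: chihehtsuhe → chihehtsihe.
Apply epenthesis: chihehtsihe → chihehetsihe.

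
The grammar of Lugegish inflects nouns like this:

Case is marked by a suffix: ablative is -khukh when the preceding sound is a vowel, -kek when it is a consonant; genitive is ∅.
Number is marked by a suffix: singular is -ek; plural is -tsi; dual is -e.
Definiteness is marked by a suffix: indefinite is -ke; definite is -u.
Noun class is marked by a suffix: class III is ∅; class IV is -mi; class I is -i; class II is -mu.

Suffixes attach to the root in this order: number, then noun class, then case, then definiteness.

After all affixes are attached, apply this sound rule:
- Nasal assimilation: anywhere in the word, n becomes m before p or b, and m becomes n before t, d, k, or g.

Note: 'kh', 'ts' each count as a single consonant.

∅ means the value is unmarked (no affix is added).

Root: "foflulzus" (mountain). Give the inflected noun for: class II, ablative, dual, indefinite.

foflulzusemukhukhke

Attach number dual -e → foflulzuse.
Attach noun class class II -mu → foflulzusemu.
Attach case ablative -khukh (after vowel 'u') → foflulzusemukhukh.
Attach definiteness indefinite -ke → foflulzusemukhukhke.
Nasal assimilation: no change.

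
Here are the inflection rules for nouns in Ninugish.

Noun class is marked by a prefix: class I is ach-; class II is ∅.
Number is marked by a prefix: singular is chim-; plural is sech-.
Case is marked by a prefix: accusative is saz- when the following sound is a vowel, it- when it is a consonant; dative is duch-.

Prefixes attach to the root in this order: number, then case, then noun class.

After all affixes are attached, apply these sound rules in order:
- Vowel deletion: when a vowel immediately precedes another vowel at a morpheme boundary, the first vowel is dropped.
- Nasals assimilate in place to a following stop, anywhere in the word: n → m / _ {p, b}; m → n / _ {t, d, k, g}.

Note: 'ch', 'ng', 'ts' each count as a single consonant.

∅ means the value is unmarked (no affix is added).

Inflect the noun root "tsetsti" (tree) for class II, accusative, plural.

Attach number plural sech- → sechtsetsti.
Attach case accusative it- (before consonant 's') → itsechtsetsti.
noun class = class II: zero marking, form stays itsechtsetsti.
Vowel deletion: no change.
Nasal assimilation: no change.

itsechtsetsti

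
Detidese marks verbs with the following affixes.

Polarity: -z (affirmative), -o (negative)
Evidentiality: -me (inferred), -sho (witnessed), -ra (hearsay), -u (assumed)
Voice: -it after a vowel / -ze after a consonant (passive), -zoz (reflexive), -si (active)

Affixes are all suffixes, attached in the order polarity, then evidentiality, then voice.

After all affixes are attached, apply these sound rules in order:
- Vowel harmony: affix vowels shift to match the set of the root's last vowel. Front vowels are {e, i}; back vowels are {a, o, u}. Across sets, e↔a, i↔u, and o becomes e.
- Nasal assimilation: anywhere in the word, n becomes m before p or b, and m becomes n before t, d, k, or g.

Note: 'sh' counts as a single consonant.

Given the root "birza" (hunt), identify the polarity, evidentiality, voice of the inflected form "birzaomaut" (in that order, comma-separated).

negative, inferred, passive

Segment: birza-o-me-it.
polarity: -o → negative.
evidentiality: -me → inferred.
voice: -it/ze → passive.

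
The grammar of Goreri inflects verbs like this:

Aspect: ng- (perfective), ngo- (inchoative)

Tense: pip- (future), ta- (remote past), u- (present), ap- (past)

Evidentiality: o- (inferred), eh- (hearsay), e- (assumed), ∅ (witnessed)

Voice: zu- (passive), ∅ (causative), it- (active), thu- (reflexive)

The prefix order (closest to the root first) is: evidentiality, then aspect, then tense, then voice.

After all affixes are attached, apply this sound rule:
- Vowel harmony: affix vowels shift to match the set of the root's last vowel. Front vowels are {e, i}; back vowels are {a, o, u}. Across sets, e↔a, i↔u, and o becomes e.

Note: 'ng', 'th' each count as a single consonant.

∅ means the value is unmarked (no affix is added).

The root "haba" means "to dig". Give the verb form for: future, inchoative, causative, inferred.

Attach evidentiality inferred o- → ohaba.
Attach aspect inchoative ngo- → ngoohaba.
Attach tense future pip- → pipngoohaba.
voice = causative: zero marking, form stays pipngoohaba.
Apply vowel harmony: pipngoohaba → pupngoohaba.

pupngoohaba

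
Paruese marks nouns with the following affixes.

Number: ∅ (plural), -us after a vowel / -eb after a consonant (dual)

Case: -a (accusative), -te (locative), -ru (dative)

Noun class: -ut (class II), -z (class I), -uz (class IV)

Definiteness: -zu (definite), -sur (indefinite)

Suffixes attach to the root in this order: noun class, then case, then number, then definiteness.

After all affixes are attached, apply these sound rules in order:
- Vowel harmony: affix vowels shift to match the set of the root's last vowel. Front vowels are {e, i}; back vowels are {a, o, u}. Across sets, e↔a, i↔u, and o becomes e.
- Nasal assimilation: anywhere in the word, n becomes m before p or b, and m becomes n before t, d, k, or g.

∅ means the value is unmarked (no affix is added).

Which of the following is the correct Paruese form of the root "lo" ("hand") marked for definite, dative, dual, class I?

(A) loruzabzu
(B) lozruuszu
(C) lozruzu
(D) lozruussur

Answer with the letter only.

B

Attach noun class class I -z → loz.
Attach case dative -ru → lozru.
Attach number dual -us (after vowel 'u') → lozruus.
Attach definiteness definite -zu → lozruuszu.
Vowel harmony: no change.
Nasal assimilation: no change.
So the correct form is lozruuszu, option (B).
(D) lozruussur is wrong: it uses indefinite instead of definite for definiteness.
(C) lozruzu is wrong: it uses plural instead of dual for number.
(A) loruzabzu is wrong: it has the affixes in the wrong order.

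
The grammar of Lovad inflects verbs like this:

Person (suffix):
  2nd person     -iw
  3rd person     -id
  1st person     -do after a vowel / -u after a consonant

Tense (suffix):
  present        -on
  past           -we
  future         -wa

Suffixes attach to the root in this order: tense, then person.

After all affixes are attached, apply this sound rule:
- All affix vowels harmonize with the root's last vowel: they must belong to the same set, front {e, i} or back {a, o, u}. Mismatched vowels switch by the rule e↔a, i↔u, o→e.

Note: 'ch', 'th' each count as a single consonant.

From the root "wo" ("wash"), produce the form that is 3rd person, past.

Attach tense past -we → wowe.
Attach person 3rd person -id → woweid.
Apply vowel harmony: woweid → wowaud.

wowaud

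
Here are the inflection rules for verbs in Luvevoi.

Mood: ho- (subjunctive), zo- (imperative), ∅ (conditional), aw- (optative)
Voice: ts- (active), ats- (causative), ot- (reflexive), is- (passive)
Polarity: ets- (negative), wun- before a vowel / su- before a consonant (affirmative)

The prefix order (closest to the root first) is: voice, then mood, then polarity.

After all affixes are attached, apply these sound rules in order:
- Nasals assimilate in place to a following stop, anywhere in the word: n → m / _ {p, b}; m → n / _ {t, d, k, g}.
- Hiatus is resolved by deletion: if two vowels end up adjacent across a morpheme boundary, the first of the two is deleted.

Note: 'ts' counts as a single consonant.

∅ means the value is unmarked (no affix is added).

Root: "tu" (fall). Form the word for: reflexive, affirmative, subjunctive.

suhottu

Attach voice reflexive ot- → ottu.
Attach mood subjunctive ho- → hoottu.
Attach polarity affirmative su- (before consonant 'h') → suhoottu.
Nasal assimilation: no change.
Apply vowel deletion: suhoottu → suhottu.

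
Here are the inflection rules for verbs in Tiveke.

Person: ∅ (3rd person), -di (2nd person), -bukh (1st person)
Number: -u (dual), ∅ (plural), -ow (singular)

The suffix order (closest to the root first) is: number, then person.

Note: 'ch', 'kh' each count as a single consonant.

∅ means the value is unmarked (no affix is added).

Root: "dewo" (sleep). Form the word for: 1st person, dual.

Attach number dual -u → dewou.
Attach person 1st person -bukh → dewoubukh.

dewoubukh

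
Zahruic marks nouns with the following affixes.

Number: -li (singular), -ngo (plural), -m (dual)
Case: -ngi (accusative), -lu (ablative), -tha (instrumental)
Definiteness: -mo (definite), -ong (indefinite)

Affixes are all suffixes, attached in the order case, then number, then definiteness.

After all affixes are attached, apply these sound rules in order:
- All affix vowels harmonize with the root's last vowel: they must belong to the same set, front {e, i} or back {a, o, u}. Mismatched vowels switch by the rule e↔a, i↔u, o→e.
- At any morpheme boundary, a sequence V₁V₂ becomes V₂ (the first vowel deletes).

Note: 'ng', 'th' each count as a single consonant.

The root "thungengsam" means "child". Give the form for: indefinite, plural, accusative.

Attach case accusative -ngi → thungengsamngi.
Attach number plural -ngo → thungengsamngingo.
Attach definiteness indefinite -ong → thungengsamngingoong.
Apply vowel harmony: thungengsamngingoong → thungengsamngungoong.
Apply vowel deletion: thungengsamngungoong → thungengsamngungong.

thungengsamngungong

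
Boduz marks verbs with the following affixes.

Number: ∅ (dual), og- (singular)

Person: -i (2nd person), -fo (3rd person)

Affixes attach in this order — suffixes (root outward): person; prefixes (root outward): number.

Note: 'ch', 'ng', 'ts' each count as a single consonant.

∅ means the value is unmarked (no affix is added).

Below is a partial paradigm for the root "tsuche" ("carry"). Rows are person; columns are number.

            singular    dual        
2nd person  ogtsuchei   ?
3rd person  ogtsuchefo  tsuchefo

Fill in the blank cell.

tsuchei

Attach person 2nd person -i → tsuchei.
number = dual: zero marking, form stays tsuchei.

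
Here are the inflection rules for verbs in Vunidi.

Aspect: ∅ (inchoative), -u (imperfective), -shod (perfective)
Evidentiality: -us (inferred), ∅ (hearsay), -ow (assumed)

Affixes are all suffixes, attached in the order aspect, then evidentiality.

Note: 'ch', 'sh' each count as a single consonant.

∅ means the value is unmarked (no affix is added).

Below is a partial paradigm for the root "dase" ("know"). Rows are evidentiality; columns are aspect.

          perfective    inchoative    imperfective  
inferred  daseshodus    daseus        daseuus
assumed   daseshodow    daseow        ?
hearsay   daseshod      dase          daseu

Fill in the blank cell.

daseuow

Attach aspect imperfective -u → daseu.
Attach evidentiality assumed -ow → daseuow.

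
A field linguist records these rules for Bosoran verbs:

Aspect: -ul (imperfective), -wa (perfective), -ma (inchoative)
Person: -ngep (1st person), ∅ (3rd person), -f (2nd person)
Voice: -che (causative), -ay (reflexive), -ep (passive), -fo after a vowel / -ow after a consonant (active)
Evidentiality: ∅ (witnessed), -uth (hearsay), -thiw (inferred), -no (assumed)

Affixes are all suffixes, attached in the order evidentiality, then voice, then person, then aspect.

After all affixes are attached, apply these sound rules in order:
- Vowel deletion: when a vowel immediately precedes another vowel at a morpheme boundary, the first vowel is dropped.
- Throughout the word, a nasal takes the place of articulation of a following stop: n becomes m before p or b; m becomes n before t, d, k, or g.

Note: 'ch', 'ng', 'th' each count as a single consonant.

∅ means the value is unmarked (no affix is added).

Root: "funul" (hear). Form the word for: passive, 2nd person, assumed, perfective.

Attach evidentiality assumed -no → funulno.
Attach voice passive -ep → funulnoep.
Attach person 2nd person -f → funulnoepf.
Attach aspect perfective -wa → funulnoepfwa.
Apply vowel deletion: funulnoepfwa → funulnepfwa.
Nasal assimilation: no change.

funulnepfwa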